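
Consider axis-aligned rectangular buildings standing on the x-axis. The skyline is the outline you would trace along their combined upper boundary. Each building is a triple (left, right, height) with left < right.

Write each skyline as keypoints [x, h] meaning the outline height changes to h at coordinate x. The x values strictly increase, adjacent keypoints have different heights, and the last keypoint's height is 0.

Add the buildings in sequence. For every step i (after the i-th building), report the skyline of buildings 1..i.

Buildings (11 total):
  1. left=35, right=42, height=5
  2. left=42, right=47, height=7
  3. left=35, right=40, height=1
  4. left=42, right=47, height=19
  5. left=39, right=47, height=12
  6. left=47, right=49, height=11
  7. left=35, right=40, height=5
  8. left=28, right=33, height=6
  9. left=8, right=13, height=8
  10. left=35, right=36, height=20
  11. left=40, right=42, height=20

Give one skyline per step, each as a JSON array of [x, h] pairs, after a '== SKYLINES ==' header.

== SKYLINES ==
[[35,5],[42,0]]
[[35,5],[42,7],[47,0]]
[[35,5],[42,7],[47,0]]
[[35,5],[42,19],[47,0]]
[[35,5],[39,12],[42,19],[47,0]]
[[35,5],[39,12],[42,19],[47,11],[49,0]]
[[35,5],[39,12],[42,19],[47,11],[49,0]]
[[28,6],[33,0],[35,5],[39,12],[42,19],[47,11],[49,0]]
[[8,8],[13,0],[28,6],[33,0],[35,5],[39,12],[42,19],[47,11],[49,0]]
[[8,8],[13,0],[28,6],[33,0],[35,20],[36,5],[39,12],[42,19],[47,11],[49,0]]
[[8,8],[13,0],[28,6],[33,0],[35,20],[36,5],[39,12],[40,20],[42,19],[47,11],[49,0]]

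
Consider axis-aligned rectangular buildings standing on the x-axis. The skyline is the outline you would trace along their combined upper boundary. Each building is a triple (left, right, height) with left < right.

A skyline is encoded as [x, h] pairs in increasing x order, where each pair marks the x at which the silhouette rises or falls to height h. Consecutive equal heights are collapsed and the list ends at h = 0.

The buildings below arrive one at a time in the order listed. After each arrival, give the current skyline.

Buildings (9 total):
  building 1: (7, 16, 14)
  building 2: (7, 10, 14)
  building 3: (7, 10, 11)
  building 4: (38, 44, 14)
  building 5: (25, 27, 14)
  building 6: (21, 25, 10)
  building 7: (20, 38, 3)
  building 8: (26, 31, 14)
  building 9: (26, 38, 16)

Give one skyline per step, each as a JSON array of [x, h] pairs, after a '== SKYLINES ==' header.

== SKYLINES ==
[[7,14],[16,0]]
[[7,14],[16,0]]
[[7,14],[16,0]]
[[7,14],[16,0],[38,14],[44,0]]
[[7,14],[16,0],[25,14],[27,0],[38,14],[44,0]]
[[7,14],[16,0],[21,10],[25,14],[27,0],[38,14],[44,0]]
[[7,14],[16,0],[20,3],[21,10],[25,14],[27,3],[38,14],[44,0]]
[[7,14],[16,0],[20,3],[21,10],[25,14],[31,3],[38,14],[44,0]]
[[7,14],[16,0],[20,3],[21,10],[25,14],[26,16],[38,14],[44,0]]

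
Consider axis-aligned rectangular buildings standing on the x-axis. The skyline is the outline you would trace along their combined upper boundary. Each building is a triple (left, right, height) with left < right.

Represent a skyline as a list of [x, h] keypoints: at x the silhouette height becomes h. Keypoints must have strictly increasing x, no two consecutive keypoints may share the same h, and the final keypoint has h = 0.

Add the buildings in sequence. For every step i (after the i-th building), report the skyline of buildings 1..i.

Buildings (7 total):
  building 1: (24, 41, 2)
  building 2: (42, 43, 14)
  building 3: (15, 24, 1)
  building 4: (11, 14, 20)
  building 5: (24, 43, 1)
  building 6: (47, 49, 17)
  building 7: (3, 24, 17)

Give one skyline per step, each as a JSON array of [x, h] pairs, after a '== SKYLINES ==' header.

== SKYLINES ==
[[24,2],[41,0]]
[[24,2],[41,0],[42,14],[43,0]]
[[15,1],[24,2],[41,0],[42,14],[43,0]]
[[11,20],[14,0],[15,1],[24,2],[41,0],[42,14],[43,0]]
[[11,20],[14,0],[15,1],[24,2],[41,1],[42,14],[43,0]]
[[11,20],[14,0],[15,1],[24,2],[41,1],[42,14],[43,0],[47,17],[49,0]]
[[3,17],[11,20],[14,17],[24,2],[41,1],[42,14],[43,0],[47,17],[49,0]]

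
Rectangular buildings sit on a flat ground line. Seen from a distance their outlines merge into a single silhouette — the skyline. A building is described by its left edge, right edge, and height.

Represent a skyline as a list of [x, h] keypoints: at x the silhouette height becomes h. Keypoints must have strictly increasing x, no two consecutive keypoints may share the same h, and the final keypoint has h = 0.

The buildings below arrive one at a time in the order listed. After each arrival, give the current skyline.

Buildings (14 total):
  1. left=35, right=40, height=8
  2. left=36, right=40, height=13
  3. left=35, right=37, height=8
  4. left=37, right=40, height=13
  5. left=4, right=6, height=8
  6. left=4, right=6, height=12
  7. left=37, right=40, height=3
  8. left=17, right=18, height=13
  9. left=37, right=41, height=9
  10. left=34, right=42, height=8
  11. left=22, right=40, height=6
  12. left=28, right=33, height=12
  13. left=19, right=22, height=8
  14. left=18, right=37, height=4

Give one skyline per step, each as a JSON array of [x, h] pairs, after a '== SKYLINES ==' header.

== SKYLINES ==
[[35,8],[40,0]]
[[35,8],[36,13],[40,0]]
[[35,8],[36,13],[40,0]]
[[35,8],[36,13],[40,0]]
[[4,8],[6,0],[35,8],[36,13],[40,0]]
[[4,12],[6,0],[35,8],[36,13],[40,0]]
[[4,12],[6,0],[35,8],[36,13],[40,0]]
[[4,12],[6,0],[17,13],[18,0],[35,8],[36,13],[40,0]]
[[4,12],[6,0],[17,13],[18,0],[35,8],[36,13],[40,9],[41,0]]
[[4,12],[6,0],[17,13],[18,0],[34,8],[36,13],[40,9],[41,8],[42,0]]
[[4,12],[6,0],[17,13],[18,0],[22,6],[34,8],[36,13],[40,9],[41,8],[42,0]]
[[4,12],[6,0],[17,13],[18,0],[22,6],[28,12],[33,6],[34,8],[36,13],[40,9],[41,8],[42,0]]
[[4,12],[6,0],[17,13],[18,0],[19,8],[22,6],[28,12],[33,6],[34,8],[36,13],[40,9],[41,8],[42,0]]
[[4,12],[6,0],[17,13],[18,4],[19,8],[22,6],[28,12],[33,6],[34,8],[36,13],[40,9],[41,8],[42,0]]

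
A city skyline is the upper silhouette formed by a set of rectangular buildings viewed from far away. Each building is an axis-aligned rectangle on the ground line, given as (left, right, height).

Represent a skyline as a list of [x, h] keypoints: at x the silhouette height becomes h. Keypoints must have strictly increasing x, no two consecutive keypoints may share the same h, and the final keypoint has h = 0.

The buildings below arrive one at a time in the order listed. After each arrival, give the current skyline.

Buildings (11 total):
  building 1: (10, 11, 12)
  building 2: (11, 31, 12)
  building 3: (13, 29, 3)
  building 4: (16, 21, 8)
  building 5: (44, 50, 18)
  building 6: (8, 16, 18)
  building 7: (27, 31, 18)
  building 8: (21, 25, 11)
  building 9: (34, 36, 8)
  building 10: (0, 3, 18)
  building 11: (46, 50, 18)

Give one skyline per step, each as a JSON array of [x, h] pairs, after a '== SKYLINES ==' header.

== SKYLINES ==
[[10,12],[11,0]]
[[10,12],[31,0]]
[[10,12],[31,0]]
[[10,12],[31,0]]
[[10,12],[31,0],[44,18],[50,0]]
[[8,18],[16,12],[31,0],[44,18],[50,0]]
[[8,18],[16,12],[27,18],[31,0],[44,18],[50,0]]
[[8,18],[16,12],[27,18],[31,0],[44,18],[50,0]]
[[8,18],[16,12],[27,18],[31,0],[34,8],[36,0],[44,18],[50,0]]
[[0,18],[3,0],[8,18],[16,12],[27,18],[31,0],[34,8],[36,0],[44,18],[50,0]]
[[0,18],[3,0],[8,18],[16,12],[27,18],[31,0],[34,8],[36,0],[44,18],[50,0]]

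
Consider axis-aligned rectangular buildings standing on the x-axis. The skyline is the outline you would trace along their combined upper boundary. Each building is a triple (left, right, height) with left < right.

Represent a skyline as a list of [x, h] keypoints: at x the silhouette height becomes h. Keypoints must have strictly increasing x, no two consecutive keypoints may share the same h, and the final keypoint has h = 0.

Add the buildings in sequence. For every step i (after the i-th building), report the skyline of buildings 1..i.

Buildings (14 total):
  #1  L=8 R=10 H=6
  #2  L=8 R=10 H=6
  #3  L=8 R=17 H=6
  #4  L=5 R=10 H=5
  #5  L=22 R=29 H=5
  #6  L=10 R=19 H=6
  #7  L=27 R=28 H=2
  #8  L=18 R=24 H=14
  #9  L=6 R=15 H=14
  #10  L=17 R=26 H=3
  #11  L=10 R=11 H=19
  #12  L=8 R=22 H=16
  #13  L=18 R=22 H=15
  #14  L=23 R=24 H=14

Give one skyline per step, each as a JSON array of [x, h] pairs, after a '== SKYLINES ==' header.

== SKYLINES ==
[[8,6],[10,0]]
[[8,6],[10,0]]
[[8,6],[17,0]]
[[5,5],[8,6],[17,0]]
[[5,5],[8,6],[17,0],[22,5],[29,0]]
[[5,5],[8,6],[19,0],[22,5],[29,0]]
[[5,5],[8,6],[19,0],[22,5],[29,0]]
[[5,5],[8,6],[18,14],[24,5],[29,0]]
[[5,5],[6,14],[15,6],[18,14],[24,5],[29,0]]
[[5,5],[6,14],[15,6],[18,14],[24,5],[29,0]]
[[5,5],[6,14],[10,19],[11,14],[15,6],[18,14],[24,5],[29,0]]
[[5,5],[6,14],[8,16],[10,19],[11,16],[22,14],[24,5],[29,0]]
[[5,5],[6,14],[8,16],[10,19],[11,16],[22,14],[24,5],[29,0]]
[[5,5],[6,14],[8,16],[10,19],[11,16],[22,14],[24,5],[29,0]]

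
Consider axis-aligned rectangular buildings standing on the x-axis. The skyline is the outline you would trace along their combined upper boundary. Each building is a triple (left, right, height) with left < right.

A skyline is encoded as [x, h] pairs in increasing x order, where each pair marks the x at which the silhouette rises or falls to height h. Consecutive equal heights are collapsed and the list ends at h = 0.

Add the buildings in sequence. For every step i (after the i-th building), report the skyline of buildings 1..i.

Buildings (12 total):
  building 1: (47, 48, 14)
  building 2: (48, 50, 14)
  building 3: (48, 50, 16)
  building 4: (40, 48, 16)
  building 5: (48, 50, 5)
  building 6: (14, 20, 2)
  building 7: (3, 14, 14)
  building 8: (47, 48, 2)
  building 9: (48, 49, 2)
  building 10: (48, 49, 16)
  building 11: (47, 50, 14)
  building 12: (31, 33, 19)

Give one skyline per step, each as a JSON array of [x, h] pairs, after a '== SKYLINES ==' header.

== SKYLINES ==
[[47,14],[48,0]]
[[47,14],[50,0]]
[[47,14],[48,16],[50,0]]
[[40,16],[50,0]]
[[40,16],[50,0]]
[[14,2],[20,0],[40,16],[50,0]]
[[3,14],[14,2],[20,0],[40,16],[50,0]]
[[3,14],[14,2],[20,0],[40,16],[50,0]]
[[3,14],[14,2],[20,0],[40,16],[50,0]]
[[3,14],[14,2],[20,0],[40,16],[50,0]]
[[3,14],[14,2],[20,0],[40,16],[50,0]]
[[3,14],[14,2],[20,0],[31,19],[33,0],[40,16],[50,0]]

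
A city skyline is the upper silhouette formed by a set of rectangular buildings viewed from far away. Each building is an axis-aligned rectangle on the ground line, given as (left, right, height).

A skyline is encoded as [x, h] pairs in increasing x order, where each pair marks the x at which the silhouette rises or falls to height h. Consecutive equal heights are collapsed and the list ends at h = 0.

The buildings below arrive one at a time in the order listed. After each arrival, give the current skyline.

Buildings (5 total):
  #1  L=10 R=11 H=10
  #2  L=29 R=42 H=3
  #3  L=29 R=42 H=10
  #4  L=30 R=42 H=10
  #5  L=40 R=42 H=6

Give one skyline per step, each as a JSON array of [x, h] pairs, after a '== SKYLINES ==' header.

== SKYLINES ==
[[10,10],[11,0]]
[[10,10],[11,0],[29,3],[42,0]]
[[10,10],[11,0],[29,10],[42,0]]
[[10,10],[11,0],[29,10],[42,0]]
[[10,10],[11,0],[29,10],[42,0]]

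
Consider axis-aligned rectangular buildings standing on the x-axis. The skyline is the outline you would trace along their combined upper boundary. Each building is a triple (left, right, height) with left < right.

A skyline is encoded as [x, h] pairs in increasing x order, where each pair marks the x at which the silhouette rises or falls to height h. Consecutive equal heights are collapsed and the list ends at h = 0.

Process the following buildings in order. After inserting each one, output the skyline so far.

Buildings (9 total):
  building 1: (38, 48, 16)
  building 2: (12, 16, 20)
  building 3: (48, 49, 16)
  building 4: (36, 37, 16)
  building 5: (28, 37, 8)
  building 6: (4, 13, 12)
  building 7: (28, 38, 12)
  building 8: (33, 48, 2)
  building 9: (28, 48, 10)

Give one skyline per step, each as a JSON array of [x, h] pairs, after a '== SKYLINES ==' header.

== SKYLINES ==
[[38,16],[48,0]]
[[12,20],[16,0],[38,16],[48,0]]
[[12,20],[16,0],[38,16],[49,0]]
[[12,20],[16,0],[36,16],[37,0],[38,16],[49,0]]
[[12,20],[16,0],[28,8],[36,16],[37,0],[38,16],[49,0]]
[[4,12],[12,20],[16,0],[28,8],[36,16],[37,0],[38,16],[49,0]]
[[4,12],[12,20],[16,0],[28,12],[36,16],[37,12],[38,16],[49,0]]
[[4,12],[12,20],[16,0],[28,12],[36,16],[37,12],[38,16],[49,0]]
[[4,12],[12,20],[16,0],[28,12],[36,16],[37,12],[38,16],[49,0]]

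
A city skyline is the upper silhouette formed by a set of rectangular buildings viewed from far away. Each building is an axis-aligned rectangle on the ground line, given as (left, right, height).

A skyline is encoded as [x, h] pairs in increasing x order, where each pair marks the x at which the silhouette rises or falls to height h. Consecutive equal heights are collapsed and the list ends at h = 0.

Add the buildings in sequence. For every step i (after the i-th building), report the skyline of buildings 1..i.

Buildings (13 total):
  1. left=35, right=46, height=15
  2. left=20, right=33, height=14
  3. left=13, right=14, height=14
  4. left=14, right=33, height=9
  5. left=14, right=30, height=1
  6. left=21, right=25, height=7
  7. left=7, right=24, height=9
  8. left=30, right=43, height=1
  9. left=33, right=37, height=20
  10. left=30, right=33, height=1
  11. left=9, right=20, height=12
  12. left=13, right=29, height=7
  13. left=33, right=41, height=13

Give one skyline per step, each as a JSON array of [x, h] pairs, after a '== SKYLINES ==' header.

== SKYLINES ==
[[35,15],[46,0]]
[[20,14],[33,0],[35,15],[46,0]]
[[13,14],[14,0],[20,14],[33,0],[35,15],[46,0]]
[[13,14],[14,9],[20,14],[33,0],[35,15],[46,0]]
[[13,14],[14,9],[20,14],[33,0],[35,15],[46,0]]
[[13,14],[14,9],[20,14],[33,0],[35,15],[46,0]]
[[7,9],[13,14],[14,9],[20,14],[33,0],[35,15],[46,0]]
[[7,9],[13,14],[14,9],[20,14],[33,1],[35,15],[46,0]]
[[7,9],[13,14],[14,9],[20,14],[33,20],[37,15],[46,0]]
[[7,9],[13,14],[14,9],[20,14],[33,20],[37,15],[46,0]]
[[7,9],[9,12],[13,14],[14,12],[20,14],[33,20],[37,15],[46,0]]
[[7,9],[9,12],[13,14],[14,12],[20,14],[33,20],[37,15],[46,0]]
[[7,9],[9,12],[13,14],[14,12],[20,14],[33,20],[37,15],[46,0]]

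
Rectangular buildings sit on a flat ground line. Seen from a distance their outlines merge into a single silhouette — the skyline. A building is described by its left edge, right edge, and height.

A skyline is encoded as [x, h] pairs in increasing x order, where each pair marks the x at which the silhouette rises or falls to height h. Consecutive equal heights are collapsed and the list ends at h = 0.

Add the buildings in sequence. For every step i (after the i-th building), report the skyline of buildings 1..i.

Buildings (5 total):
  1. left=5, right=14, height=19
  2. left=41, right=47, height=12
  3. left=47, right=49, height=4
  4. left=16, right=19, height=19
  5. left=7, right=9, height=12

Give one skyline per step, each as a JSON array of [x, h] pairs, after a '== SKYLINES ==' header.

== SKYLINES ==
[[5,19],[14,0]]
[[5,19],[14,0],[41,12],[47,0]]
[[5,19],[14,0],[41,12],[47,4],[49,0]]
[[5,19],[14,0],[16,19],[19,0],[41,12],[47,4],[49,0]]
[[5,19],[14,0],[16,19],[19,0],[41,12],[47,4],[49,0]]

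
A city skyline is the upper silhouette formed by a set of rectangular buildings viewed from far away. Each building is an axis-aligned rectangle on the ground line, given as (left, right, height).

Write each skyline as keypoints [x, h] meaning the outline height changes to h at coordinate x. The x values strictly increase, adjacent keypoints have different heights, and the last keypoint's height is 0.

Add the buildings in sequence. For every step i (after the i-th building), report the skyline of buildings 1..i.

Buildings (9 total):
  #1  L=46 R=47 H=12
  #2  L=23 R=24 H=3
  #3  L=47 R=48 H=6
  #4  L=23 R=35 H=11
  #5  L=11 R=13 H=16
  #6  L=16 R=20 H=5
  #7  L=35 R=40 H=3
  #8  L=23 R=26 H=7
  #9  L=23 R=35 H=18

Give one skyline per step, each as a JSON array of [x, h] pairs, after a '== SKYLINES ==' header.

== SKYLINES ==
[[46,12],[47,0]]
[[23,3],[24,0],[46,12],[47,0]]
[[23,3],[24,0],[46,12],[47,6],[48,0]]
[[23,11],[35,0],[46,12],[47,6],[48,0]]
[[11,16],[13,0],[23,11],[35,0],[46,12],[47,6],[48,0]]
[[11,16],[13,0],[16,5],[20,0],[23,11],[35,0],[46,12],[47,6],[48,0]]
[[11,16],[13,0],[16,5],[20,0],[23,11],[35,3],[40,0],[46,12],[47,6],[48,0]]
[[11,16],[13,0],[16,5],[20,0],[23,11],[35,3],[40,0],[46,12],[47,6],[48,0]]
[[11,16],[13,0],[16,5],[20,0],[23,18],[35,3],[40,0],[46,12],[47,6],[48,0]]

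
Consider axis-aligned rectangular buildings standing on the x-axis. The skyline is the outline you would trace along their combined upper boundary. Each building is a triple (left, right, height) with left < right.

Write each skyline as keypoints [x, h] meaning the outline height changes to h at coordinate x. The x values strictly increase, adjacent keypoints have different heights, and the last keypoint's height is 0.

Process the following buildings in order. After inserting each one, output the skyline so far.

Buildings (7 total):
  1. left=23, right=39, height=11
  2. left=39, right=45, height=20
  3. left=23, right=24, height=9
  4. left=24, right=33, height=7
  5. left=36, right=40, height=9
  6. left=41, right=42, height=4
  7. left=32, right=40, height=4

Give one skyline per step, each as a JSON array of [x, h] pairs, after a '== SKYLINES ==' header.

== SKYLINES ==
[[23,11],[39,0]]
[[23,11],[39,20],[45,0]]
[[23,11],[39,20],[45,0]]
[[23,11],[39,20],[45,0]]
[[23,11],[39,20],[45,0]]
[[23,11],[39,20],[45,0]]
[[23,11],[39,20],[45,0]]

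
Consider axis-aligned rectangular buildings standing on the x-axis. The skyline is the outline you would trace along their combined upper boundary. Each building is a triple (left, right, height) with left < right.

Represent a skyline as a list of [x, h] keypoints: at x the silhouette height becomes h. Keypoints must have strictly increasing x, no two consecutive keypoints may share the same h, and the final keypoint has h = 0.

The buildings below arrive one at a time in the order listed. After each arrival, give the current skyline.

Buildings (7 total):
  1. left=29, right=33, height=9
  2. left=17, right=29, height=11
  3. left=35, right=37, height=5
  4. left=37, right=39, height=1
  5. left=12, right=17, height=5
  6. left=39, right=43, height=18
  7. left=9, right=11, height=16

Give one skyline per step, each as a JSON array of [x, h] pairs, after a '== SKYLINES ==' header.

== SKYLINES ==
[[29,9],[33,0]]
[[17,11],[29,9],[33,0]]
[[17,11],[29,9],[33,0],[35,5],[37,0]]
[[17,11],[29,9],[33,0],[35,5],[37,1],[39,0]]
[[12,5],[17,11],[29,9],[33,0],[35,5],[37,1],[39,0]]
[[12,5],[17,11],[29,9],[33,0],[35,5],[37,1],[39,18],[43,0]]
[[9,16],[11,0],[12,5],[17,11],[29,9],[33,0],[35,5],[37,1],[39,18],[43,0]]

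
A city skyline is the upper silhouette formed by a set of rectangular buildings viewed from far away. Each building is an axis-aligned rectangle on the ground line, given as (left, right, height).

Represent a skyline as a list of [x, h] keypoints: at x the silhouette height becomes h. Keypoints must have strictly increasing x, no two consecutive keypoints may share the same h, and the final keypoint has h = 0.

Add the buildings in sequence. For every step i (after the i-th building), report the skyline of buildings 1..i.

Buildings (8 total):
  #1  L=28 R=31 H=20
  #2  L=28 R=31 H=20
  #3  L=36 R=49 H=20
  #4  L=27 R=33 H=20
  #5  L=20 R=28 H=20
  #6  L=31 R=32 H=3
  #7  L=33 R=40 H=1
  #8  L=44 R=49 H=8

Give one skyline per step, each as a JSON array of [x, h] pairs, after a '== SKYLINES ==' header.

== SKYLINES ==
[[28,20],[31,0]]
[[28,20],[31,0]]
[[28,20],[31,0],[36,20],[49,0]]
[[27,20],[33,0],[36,20],[49,0]]
[[20,20],[33,0],[36,20],[49,0]]
[[20,20],[33,0],[36,20],[49,0]]
[[20,20],[33,1],[36,20],[49,0]]
[[20,20],[33,1],[36,20],[49,0]]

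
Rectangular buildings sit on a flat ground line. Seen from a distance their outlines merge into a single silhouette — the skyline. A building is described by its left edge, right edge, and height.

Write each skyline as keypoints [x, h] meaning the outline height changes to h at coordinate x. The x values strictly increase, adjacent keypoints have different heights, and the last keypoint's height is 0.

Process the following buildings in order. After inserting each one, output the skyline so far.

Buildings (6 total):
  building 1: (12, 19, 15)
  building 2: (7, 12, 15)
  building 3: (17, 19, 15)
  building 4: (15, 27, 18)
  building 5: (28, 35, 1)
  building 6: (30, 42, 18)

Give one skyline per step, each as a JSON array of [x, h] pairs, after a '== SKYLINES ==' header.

== SKYLINES ==
[[12,15],[19,0]]
[[7,15],[19,0]]
[[7,15],[19,0]]
[[7,15],[15,18],[27,0]]
[[7,15],[15,18],[27,0],[28,1],[35,0]]
[[7,15],[15,18],[27,0],[28,1],[30,18],[42,0]]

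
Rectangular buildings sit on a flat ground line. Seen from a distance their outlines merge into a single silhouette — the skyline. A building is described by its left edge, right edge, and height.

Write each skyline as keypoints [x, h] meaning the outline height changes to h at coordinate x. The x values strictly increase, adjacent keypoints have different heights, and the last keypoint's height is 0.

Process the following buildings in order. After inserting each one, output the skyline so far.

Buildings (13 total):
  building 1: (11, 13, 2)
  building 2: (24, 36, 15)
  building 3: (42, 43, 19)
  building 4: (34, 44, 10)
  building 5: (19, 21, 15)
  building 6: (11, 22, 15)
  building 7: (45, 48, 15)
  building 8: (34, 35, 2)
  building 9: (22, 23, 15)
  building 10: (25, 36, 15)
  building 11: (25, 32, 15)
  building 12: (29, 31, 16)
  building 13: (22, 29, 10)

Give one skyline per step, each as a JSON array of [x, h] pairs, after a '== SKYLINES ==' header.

== SKYLINES ==
[[11,2],[13,0]]
[[11,2],[13,0],[24,15],[36,0]]
[[11,2],[13,0],[24,15],[36,0],[42,19],[43,0]]
[[11,2],[13,0],[24,15],[36,10],[42,19],[43,10],[44,0]]
[[11,2],[13,0],[19,15],[21,0],[24,15],[36,10],[42,19],[43,10],[44,0]]
[[11,15],[22,0],[24,15],[36,10],[42,19],[43,10],[44,0]]
[[11,15],[22,0],[24,15],[36,10],[42,19],[43,10],[44,0],[45,15],[48,0]]
[[11,15],[22,0],[24,15],[36,10],[42,19],[43,10],[44,0],[45,15],[48,0]]
[[11,15],[23,0],[24,15],[36,10],[42,19],[43,10],[44,0],[45,15],[48,0]]
[[11,15],[23,0],[24,15],[36,10],[42,19],[43,10],[44,0],[45,15],[48,0]]
[[11,15],[23,0],[24,15],[36,10],[42,19],[43,10],[44,0],[45,15],[48,0]]
[[11,15],[23,0],[24,15],[29,16],[31,15],[36,10],[42,19],[43,10],[44,0],[45,15],[48,0]]
[[11,15],[23,10],[24,15],[29,16],[31,15],[36,10],[42,19],[43,10],[44,0],[45,15],[48,0]]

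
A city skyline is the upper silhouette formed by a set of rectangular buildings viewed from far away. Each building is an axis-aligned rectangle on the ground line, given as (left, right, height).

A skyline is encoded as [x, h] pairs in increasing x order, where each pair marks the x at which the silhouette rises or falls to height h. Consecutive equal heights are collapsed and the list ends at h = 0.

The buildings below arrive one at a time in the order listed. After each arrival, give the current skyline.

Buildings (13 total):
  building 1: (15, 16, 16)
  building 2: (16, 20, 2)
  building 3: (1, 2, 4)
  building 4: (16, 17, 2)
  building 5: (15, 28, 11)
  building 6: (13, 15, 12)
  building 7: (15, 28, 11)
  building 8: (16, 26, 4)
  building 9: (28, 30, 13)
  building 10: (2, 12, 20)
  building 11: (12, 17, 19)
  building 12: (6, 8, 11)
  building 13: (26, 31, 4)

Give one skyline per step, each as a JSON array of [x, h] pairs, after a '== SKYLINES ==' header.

== SKYLINES ==
[[15,16],[16,0]]
[[15,16],[16,2],[20,0]]
[[1,4],[2,0],[15,16],[16,2],[20,0]]
[[1,4],[2,0],[15,16],[16,2],[20,0]]
[[1,4],[2,0],[15,16],[16,11],[28,0]]
[[1,4],[2,0],[13,12],[15,16],[16,11],[28,0]]
[[1,4],[2,0],[13,12],[15,16],[16,11],[28,0]]
[[1,4],[2,0],[13,12],[15,16],[16,11],[28,0]]
[[1,4],[2,0],[13,12],[15,16],[16,11],[28,13],[30,0]]
[[1,4],[2,20],[12,0],[13,12],[15,16],[16,11],[28,13],[30,0]]
[[1,4],[2,20],[12,19],[17,11],[28,13],[30,0]]
[[1,4],[2,20],[12,19],[17,11],[28,13],[30,0]]
[[1,4],[2,20],[12,19],[17,11],[28,13],[30,4],[31,0]]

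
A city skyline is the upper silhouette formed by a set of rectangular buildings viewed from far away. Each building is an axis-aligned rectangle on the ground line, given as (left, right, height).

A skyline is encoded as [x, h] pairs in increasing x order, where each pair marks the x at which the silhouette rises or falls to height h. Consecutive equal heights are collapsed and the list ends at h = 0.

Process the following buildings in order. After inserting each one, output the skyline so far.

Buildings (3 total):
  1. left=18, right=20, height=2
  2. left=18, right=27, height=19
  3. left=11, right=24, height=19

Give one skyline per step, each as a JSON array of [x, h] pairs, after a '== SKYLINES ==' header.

== SKYLINES ==
[[18,2],[20,0]]
[[18,19],[27,0]]
[[11,19],[27,0]]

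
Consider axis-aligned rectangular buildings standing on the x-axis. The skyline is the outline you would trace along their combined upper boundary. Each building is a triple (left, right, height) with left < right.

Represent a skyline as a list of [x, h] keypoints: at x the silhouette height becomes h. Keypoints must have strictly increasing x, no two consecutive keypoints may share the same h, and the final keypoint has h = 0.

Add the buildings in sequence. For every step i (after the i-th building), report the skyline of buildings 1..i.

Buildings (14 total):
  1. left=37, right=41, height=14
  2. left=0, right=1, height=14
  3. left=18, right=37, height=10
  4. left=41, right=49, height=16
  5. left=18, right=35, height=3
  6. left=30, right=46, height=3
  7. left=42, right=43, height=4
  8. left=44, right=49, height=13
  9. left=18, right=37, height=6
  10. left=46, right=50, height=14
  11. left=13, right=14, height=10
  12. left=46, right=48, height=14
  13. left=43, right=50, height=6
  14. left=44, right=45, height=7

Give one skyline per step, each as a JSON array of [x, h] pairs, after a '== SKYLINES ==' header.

== SKYLINES ==
[[37,14],[41,0]]
[[0,14],[1,0],[37,14],[41,0]]
[[0,14],[1,0],[18,10],[37,14],[41,0]]
[[0,14],[1,0],[18,10],[37,14],[41,16],[49,0]]
[[0,14],[1,0],[18,10],[37,14],[41,16],[49,0]]
[[0,14],[1,0],[18,10],[37,14],[41,16],[49,0]]
[[0,14],[1,0],[18,10],[37,14],[41,16],[49,0]]
[[0,14],[1,0],[18,10],[37,14],[41,16],[49,0]]
[[0,14],[1,0],[18,10],[37,14],[41,16],[49,0]]
[[0,14],[1,0],[18,10],[37,14],[41,16],[49,14],[50,0]]
[[0,14],[1,0],[13,10],[14,0],[18,10],[37,14],[41,16],[49,14],[50,0]]
[[0,14],[1,0],[13,10],[14,0],[18,10],[37,14],[41,16],[49,14],[50,0]]
[[0,14],[1,0],[13,10],[14,0],[18,10],[37,14],[41,16],[49,14],[50,0]]
[[0,14],[1,0],[13,10],[14,0],[18,10],[37,14],[41,16],[49,14],[50,0]]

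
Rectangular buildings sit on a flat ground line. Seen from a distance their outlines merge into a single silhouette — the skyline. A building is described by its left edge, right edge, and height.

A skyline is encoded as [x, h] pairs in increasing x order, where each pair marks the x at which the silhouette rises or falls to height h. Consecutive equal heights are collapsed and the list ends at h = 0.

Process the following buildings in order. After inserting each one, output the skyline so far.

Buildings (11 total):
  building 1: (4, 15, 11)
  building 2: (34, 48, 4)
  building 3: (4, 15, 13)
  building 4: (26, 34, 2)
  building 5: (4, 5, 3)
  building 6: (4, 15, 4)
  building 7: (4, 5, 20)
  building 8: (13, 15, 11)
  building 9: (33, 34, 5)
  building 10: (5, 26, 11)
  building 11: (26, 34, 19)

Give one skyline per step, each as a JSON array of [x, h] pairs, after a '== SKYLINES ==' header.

== SKYLINES ==
[[4,11],[15,0]]
[[4,11],[15,0],[34,4],[48,0]]
[[4,13],[15,0],[34,4],[48,0]]
[[4,13],[15,0],[26,2],[34,4],[48,0]]
[[4,13],[15,0],[26,2],[34,4],[48,0]]
[[4,13],[15,0],[26,2],[34,4],[48,0]]
[[4,20],[5,13],[15,0],[26,2],[34,4],[48,0]]
[[4,20],[5,13],[15,0],[26,2],[34,4],[48,0]]
[[4,20],[5,13],[15,0],[26,2],[33,5],[34,4],[48,0]]
[[4,20],[5,13],[15,11],[26,2],[33,5],[34,4],[48,0]]
[[4,20],[5,13],[15,11],[26,19],[34,4],[48,0]]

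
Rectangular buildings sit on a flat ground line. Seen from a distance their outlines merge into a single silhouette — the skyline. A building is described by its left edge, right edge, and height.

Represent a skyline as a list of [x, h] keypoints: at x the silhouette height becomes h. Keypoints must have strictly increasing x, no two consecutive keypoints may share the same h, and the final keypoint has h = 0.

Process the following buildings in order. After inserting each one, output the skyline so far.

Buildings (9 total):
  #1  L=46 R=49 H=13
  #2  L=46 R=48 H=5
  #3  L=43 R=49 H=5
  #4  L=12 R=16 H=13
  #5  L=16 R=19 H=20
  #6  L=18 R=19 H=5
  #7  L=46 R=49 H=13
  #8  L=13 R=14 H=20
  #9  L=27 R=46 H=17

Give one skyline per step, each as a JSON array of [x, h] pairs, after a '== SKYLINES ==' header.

== SKYLINES ==
[[46,13],[49,0]]
[[46,13],[49,0]]
[[43,5],[46,13],[49,0]]
[[12,13],[16,0],[43,5],[46,13],[49,0]]
[[12,13],[16,20],[19,0],[43,5],[46,13],[49,0]]
[[12,13],[16,20],[19,0],[43,5],[46,13],[49,0]]
[[12,13],[16,20],[19,0],[43,5],[46,13],[49,0]]
[[12,13],[13,20],[14,13],[16,20],[19,0],[43,5],[46,13],[49,0]]
[[12,13],[13,20],[14,13],[16,20],[19,0],[27,17],[46,13],[49,0]]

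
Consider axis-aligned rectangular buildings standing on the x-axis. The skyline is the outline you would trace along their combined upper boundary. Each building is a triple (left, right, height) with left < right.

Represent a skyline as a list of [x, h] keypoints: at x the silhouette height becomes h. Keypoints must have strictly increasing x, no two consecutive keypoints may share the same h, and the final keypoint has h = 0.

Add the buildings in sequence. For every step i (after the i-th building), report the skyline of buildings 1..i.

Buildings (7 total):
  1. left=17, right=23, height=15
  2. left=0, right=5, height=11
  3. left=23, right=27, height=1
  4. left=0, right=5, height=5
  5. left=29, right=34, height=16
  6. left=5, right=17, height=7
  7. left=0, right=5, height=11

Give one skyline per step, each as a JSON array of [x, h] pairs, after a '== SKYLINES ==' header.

== SKYLINES ==
[[17,15],[23,0]]
[[0,11],[5,0],[17,15],[23,0]]
[[0,11],[5,0],[17,15],[23,1],[27,0]]
[[0,11],[5,0],[17,15],[23,1],[27,0]]
[[0,11],[5,0],[17,15],[23,1],[27,0],[29,16],[34,0]]
[[0,11],[5,7],[17,15],[23,1],[27,0],[29,16],[34,0]]
[[0,11],[5,7],[17,15],[23,1],[27,0],[29,16],[34,0]]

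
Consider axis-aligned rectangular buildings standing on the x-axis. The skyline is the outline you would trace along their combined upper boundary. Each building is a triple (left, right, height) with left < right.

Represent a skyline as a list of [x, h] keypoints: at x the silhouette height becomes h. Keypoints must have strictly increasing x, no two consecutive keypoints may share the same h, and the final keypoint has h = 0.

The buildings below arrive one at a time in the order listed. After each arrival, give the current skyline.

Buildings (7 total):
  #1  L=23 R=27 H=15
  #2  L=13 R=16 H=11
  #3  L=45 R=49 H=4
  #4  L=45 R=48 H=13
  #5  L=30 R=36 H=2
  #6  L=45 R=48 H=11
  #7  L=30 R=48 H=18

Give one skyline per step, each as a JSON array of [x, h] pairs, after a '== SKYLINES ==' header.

== SKYLINES ==
[[23,15],[27,0]]
[[13,11],[16,0],[23,15],[27,0]]
[[13,11],[16,0],[23,15],[27,0],[45,4],[49,0]]
[[13,11],[16,0],[23,15],[27,0],[45,13],[48,4],[49,0]]
[[13,11],[16,0],[23,15],[27,0],[30,2],[36,0],[45,13],[48,4],[49,0]]
[[13,11],[16,0],[23,15],[27,0],[30,2],[36,0],[45,13],[48,4],[49,0]]
[[13,11],[16,0],[23,15],[27,0],[30,18],[48,4],[49,0]]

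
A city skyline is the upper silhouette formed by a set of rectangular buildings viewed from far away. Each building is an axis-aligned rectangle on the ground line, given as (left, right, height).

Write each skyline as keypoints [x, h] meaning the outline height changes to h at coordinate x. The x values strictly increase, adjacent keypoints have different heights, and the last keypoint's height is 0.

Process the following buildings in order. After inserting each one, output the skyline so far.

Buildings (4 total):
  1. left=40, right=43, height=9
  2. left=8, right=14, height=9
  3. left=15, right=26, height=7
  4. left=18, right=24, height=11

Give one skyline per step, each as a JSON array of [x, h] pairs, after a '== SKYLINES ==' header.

== SKYLINES ==
[[40,9],[43,0]]
[[8,9],[14,0],[40,9],[43,0]]
[[8,9],[14,0],[15,7],[26,0],[40,9],[43,0]]
[[8,9],[14,0],[15,7],[18,11],[24,7],[26,0],[40,9],[43,0]]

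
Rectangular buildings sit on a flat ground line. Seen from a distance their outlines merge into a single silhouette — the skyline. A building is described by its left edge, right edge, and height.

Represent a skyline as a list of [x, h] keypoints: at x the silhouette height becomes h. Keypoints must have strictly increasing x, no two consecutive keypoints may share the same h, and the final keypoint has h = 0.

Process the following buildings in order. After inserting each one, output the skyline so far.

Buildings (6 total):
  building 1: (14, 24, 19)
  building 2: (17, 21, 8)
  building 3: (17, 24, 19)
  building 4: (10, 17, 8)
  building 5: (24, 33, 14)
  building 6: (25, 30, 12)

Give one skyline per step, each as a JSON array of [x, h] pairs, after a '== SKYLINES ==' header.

== SKYLINES ==
[[14,19],[24,0]]
[[14,19],[24,0]]
[[14,19],[24,0]]
[[10,8],[14,19],[24,0]]
[[10,8],[14,19],[24,14],[33,0]]
[[10,8],[14,19],[24,14],[33,0]]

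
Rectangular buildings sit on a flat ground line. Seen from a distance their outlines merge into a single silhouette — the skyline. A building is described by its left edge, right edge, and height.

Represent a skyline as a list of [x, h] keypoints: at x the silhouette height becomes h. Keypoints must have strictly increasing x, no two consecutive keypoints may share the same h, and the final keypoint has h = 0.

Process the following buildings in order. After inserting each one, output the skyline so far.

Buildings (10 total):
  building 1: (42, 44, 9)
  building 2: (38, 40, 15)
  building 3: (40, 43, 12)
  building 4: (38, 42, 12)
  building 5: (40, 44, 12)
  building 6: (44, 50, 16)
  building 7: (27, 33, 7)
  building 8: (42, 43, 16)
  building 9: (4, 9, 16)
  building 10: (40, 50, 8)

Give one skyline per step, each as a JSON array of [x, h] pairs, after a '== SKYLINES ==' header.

== SKYLINES ==
[[42,9],[44,0]]
[[38,15],[40,0],[42,9],[44,0]]
[[38,15],[40,12],[43,9],[44,0]]
[[38,15],[40,12],[43,9],[44,0]]
[[38,15],[40,12],[44,0]]
[[38,15],[40,12],[44,16],[50,0]]
[[27,7],[33,0],[38,15],[40,12],[44,16],[50,0]]
[[27,7],[33,0],[38,15],[40,12],[42,16],[43,12],[44,16],[50,0]]
[[4,16],[9,0],[27,7],[33,0],[38,15],[40,12],[42,16],[43,12],[44,16],[50,0]]
[[4,16],[9,0],[27,7],[33,0],[38,15],[40,12],[42,16],[43,12],[44,16],[50,0]]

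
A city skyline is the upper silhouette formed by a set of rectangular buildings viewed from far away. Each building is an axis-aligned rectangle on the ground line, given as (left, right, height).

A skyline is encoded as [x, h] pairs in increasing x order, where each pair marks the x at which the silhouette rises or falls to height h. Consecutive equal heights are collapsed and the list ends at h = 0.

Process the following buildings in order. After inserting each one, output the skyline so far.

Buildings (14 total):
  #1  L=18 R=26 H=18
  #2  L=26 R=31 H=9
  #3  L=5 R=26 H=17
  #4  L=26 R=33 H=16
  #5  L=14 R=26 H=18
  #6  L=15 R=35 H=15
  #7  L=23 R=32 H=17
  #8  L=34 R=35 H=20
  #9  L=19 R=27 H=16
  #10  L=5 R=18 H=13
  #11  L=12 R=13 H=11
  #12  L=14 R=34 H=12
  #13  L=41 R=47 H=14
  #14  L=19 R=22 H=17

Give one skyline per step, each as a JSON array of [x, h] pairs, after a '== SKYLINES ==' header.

== SKYLINES ==
[[18,18],[26,0]]
[[18,18],[26,9],[31,0]]
[[5,17],[18,18],[26,9],[31,0]]
[[5,17],[18,18],[26,16],[33,0]]
[[5,17],[14,18],[26,16],[33,0]]
[[5,17],[14,18],[26,16],[33,15],[35,0]]
[[5,17],[14,18],[26,17],[32,16],[33,15],[35,0]]
[[5,17],[14,18],[26,17],[32,16],[33,15],[34,20],[35,0]]
[[5,17],[14,18],[26,17],[32,16],[33,15],[34,20],[35,0]]
[[5,17],[14,18],[26,17],[32,16],[33,15],[34,20],[35,0]]
[[5,17],[14,18],[26,17],[32,16],[33,15],[34,20],[35,0]]
[[5,17],[14,18],[26,17],[32,16],[33,15],[34,20],[35,0]]
[[5,17],[14,18],[26,17],[32,16],[33,15],[34,20],[35,0],[41,14],[47,0]]
[[5,17],[14,18],[26,17],[32,16],[33,15],[34,20],[35,0],[41,14],[47,0]]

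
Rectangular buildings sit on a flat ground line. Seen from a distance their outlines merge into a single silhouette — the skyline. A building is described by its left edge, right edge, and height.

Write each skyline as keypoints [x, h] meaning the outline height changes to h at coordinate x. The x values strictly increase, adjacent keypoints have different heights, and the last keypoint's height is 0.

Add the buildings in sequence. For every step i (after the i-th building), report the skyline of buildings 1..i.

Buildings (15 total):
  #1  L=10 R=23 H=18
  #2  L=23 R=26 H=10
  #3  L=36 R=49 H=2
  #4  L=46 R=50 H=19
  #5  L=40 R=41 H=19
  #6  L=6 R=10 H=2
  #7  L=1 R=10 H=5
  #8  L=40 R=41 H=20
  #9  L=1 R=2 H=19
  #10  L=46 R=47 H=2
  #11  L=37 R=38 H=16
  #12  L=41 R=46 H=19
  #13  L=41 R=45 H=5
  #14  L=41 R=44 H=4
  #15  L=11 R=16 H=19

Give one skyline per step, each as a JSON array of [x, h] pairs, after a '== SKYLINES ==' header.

== SKYLINES ==
[[10,18],[23,0]]
[[10,18],[23,10],[26,0]]
[[10,18],[23,10],[26,0],[36,2],[49,0]]
[[10,18],[23,10],[26,0],[36,2],[46,19],[50,0]]
[[10,18],[23,10],[26,0],[36,2],[40,19],[41,2],[46,19],[50,0]]
[[6,2],[10,18],[23,10],[26,0],[36,2],[40,19],[41,2],[46,19],[50,0]]
[[1,5],[10,18],[23,10],[26,0],[36,2],[40,19],[41,2],[46,19],[50,0]]
[[1,5],[10,18],[23,10],[26,0],[36,2],[40,20],[41,2],[46,19],[50,0]]
[[1,19],[2,5],[10,18],[23,10],[26,0],[36,2],[40,20],[41,2],[46,19],[50,0]]
[[1,19],[2,5],[10,18],[23,10],[26,0],[36,2],[40,20],[41,2],[46,19],[50,0]]
[[1,19],[2,5],[10,18],[23,10],[26,0],[36,2],[37,16],[38,2],[40,20],[41,2],[46,19],[50,0]]
[[1,19],[2,5],[10,18],[23,10],[26,0],[36,2],[37,16],[38,2],[40,20],[41,19],[50,0]]
[[1,19],[2,5],[10,18],[23,10],[26,0],[36,2],[37,16],[38,2],[40,20],[41,19],[50,0]]
[[1,19],[2,5],[10,18],[23,10],[26,0],[36,2],[37,16],[38,2],[40,20],[41,19],[50,0]]
[[1,19],[2,5],[10,18],[11,19],[16,18],[23,10],[26,0],[36,2],[37,16],[38,2],[40,20],[41,19],[50,0]]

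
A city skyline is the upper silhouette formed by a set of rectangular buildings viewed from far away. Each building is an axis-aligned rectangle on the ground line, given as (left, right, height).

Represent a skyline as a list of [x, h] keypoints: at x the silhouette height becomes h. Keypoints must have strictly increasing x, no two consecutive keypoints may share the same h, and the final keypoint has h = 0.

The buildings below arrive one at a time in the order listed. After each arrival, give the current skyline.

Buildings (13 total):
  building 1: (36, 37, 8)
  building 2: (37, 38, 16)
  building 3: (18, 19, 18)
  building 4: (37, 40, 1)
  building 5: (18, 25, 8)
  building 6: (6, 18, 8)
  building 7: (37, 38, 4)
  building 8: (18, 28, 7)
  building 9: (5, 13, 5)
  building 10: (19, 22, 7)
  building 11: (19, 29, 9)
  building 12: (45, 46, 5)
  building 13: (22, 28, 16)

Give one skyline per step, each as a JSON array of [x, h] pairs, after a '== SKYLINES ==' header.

== SKYLINES ==
[[36,8],[37,0]]
[[36,8],[37,16],[38,0]]
[[18,18],[19,0],[36,8],[37,16],[38,0]]
[[18,18],[19,0],[36,8],[37,16],[38,1],[40,0]]
[[18,18],[19,8],[25,0],[36,8],[37,16],[38,1],[40,0]]
[[6,8],[18,18],[19,8],[25,0],[36,8],[37,16],[38,1],[40,0]]
[[6,8],[18,18],[19,8],[25,0],[36,8],[37,16],[38,1],[40,0]]
[[6,8],[18,18],[19,8],[25,7],[28,0],[36,8],[37,16],[38,1],[40,0]]
[[5,5],[6,8],[18,18],[19,8],[25,7],[28,0],[36,8],[37,16],[38,1],[40,0]]
[[5,5],[6,8],[18,18],[19,8],[25,7],[28,0],[36,8],[37,16],[38,1],[40,0]]
[[5,5],[6,8],[18,18],[19,9],[29,0],[36,8],[37,16],[38,1],[40,0]]
[[5,5],[6,8],[18,18],[19,9],[29,0],[36,8],[37,16],[38,1],[40,0],[45,5],[46,0]]
[[5,5],[6,8],[18,18],[19,9],[22,16],[28,9],[29,0],[36,8],[37,16],[38,1],[40,0],[45,5],[46,0]]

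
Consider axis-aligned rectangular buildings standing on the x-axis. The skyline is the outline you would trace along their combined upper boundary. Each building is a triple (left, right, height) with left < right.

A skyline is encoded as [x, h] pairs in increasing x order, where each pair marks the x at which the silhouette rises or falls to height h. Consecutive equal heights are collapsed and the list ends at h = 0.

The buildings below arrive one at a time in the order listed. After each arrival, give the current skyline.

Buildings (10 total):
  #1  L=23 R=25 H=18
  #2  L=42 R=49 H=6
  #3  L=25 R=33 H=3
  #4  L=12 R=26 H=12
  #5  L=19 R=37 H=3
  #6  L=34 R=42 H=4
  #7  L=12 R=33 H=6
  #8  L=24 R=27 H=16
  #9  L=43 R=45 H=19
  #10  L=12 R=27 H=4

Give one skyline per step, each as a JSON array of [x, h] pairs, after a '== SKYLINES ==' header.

== SKYLINES ==
[[23,18],[25,0]]
[[23,18],[25,0],[42,6],[49,0]]
[[23,18],[25,3],[33,0],[42,6],[49,0]]
[[12,12],[23,18],[25,12],[26,3],[33,0],[42,6],[49,0]]
[[12,12],[23,18],[25,12],[26,3],[37,0],[42,6],[49,0]]
[[12,12],[23,18],[25,12],[26,3],[34,4],[42,6],[49,0]]
[[12,12],[23,18],[25,12],[26,6],[33,3],[34,4],[42,6],[49,0]]
[[12,12],[23,18],[25,16],[27,6],[33,3],[34,4],[42,6],[49,0]]
[[12,12],[23,18],[25,16],[27,6],[33,3],[34,4],[42,6],[43,19],[45,6],[49,0]]
[[12,12],[23,18],[25,16],[27,6],[33,3],[34,4],[42,6],[43,19],[45,6],[49,0]]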